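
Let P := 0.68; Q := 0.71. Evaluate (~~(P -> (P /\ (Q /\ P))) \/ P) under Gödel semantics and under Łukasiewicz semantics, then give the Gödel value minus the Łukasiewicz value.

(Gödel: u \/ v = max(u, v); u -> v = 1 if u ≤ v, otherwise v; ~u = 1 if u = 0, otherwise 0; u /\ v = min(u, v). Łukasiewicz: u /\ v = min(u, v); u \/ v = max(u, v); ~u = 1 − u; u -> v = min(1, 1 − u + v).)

0.00

Gödel evaluation:
  (Q /\ P) = min(0.71, 0.68) = 0.68
  (P /\ (Q /\ P)) = min(0.68, 0.68) = 0.68
  (P -> (P /\ (Q /\ P))): 0.68 ≤ 0.68, so result = 1
  ~(P -> (P /\ (Q /\ P))): Gödel ¬ of 1 = 0 (operand ≠ 0)
  ~~(P -> (P /\ (Q /\ P))): Gödel ¬ of 0 = 1 (operand is 0)
  (~~(P -> (P /\ (Q /\ P))) \/ P) = max(1, 0.68) = 1
  Gödel value = 1
Łukasiewicz evaluation:
  (Q /\ P) = min(0.71, 0.68) = 0.68
  (P /\ (Q /\ P)) = min(0.68, 0.68) = 0.68
  (P -> (P /\ (Q /\ P))): min(1, 1 − 0.68 + 0.68) = 1
  ~(P -> (P /\ (Q /\ P))): Łukasiewicz ¬ gives 1 − 1 = 0
  ~~(P -> (P /\ (Q /\ P))): Łukasiewicz ¬ gives 1 − 0 = 1
  (~~(P -> (P /\ (Q /\ P))) \/ P) = max(1, 0.68) = 1
  Łukasiewicz value = 1
Difference: 1 − 1 = 0.00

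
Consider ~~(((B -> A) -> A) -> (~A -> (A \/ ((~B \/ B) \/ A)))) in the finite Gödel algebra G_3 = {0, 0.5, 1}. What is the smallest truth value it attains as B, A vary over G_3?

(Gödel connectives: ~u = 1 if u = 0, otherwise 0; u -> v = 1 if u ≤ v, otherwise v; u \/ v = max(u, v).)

Every assignment gives 1. For instance at B = 0, A = 0:
  (B -> A): 0 ≤ 0, so result = 1
  ((B -> A) -> A): 1 > 0, so result = 0
  ~A: Gödel ¬ of 0 = 1 (operand is 0)
  ~B: Gödel ¬ of 0 = 1 (operand is 0)
  (~B \/ B) = max(1, 0) = 1
  ((~B \/ B) \/ A) = max(1, 0) = 1
  (A \/ ((~B \/ B) \/ A)) = max(0, 1) = 1
  (~A -> (A \/ ((~B \/ B) \/ A))): 1 ≤ 1, so result = 1
  (((B -> A) -> A) -> (~A -> (A \/ ((~B \/ B) \/ A)))): 0 ≤ 1, so result = 1
  ~(((B -> A) -> A) -> (~A -> (A \/ ((~B \/ B) \/ A)))): Gödel ¬ of 1 = 0 (operand ≠ 0)
  ~~(((B -> A) -> A) -> (~A -> (A \/ ((~B \/ B) \/ A)))): Gödel ¬ of 0 = 1 (operand is 0)
All 9 assignments give value 1 — the formula is a G_3-tautology.

1.00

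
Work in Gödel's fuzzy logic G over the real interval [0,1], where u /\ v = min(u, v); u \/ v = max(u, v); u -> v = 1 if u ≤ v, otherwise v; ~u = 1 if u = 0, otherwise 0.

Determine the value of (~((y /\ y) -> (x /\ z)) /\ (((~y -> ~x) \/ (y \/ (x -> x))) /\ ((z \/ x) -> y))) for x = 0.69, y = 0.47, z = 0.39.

(y /\ y) = min(0.47, 0.47) = 0.47
(x /\ z) = min(0.69, 0.39) = 0.39
((y /\ y) -> (x /\ z)): 0.47 > 0.39, so result = 0.39
~((y /\ y) -> (x /\ z)): Gödel ¬ of 0.39 = 0 (operand ≠ 0)
~y: Gödel ¬ of 0.47 = 0 (operand ≠ 0)
~x: Gödel ¬ of 0.69 = 0 (operand ≠ 0)
(~y -> ~x): 0 ≤ 0, so result = 1
(x -> x): 0.69 ≤ 0.69, so result = 1
(y \/ (x -> x)) = max(0.47, 1) = 1
((~y -> ~x) \/ (y \/ (x -> x))) = max(1, 1) = 1
(z \/ x) = max(0.39, 0.69) = 0.69
((z \/ x) -> y): 0.69 > 0.47, so result = 0.47
(((~y -> ~x) \/ (y \/ (x -> x))) /\ ((z \/ x) -> y)) = min(1, 0.47) = 0.47
(~((y /\ y) -> (x /\ z)) /\ (((~y -> ~x) \/ (y \/ (x -> x))) /\ ((z \/ x) -> y))) = min(0, 0.47) = 0

0.00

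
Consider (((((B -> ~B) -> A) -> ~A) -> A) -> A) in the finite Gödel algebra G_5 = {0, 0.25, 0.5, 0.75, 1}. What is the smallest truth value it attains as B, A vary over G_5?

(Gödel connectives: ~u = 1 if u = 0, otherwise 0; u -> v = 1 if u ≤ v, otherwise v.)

The minimum is attained at B = 0, A = 0.25:
  ~B: Gödel ¬ of 0 = 1 (operand is 0)
  (B -> ~B): 0 ≤ 1, so result = 1
  ((B -> ~B) -> A): 1 > 0.25, so result = 0.25
  ~A: Gödel ¬ of 0.25 = 0 (operand ≠ 0)
  (((B -> ~B) -> A) -> ~A): 0.25 > 0, so result = 0
  ((((B -> ~B) -> A) -> ~A) -> A): 0 ≤ 0.25, so result = 1
  (((((B -> ~B) -> A) -> ~A) -> A) -> A): 1 > 0.25, so result = 0.25
Checking all 25 assignments confirms none give a value below 0.25.

0.25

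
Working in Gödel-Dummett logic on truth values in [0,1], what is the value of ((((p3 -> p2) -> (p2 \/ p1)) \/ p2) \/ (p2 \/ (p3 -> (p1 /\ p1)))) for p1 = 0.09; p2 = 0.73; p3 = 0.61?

0.73

(p3 -> p2): 0.61 ≤ 0.73, so result = 1
(p2 \/ p1) = max(0.73, 0.09) = 0.73
((p3 -> p2) -> (p2 \/ p1)): 1 > 0.73, so result = 0.73
(((p3 -> p2) -> (p2 \/ p1)) \/ p2) = max(0.73, 0.73) = 0.73
(p1 /\ p1) = min(0.09, 0.09) = 0.09
(p3 -> (p1 /\ p1)): 0.61 > 0.09, so result = 0.09
(p2 \/ (p3 -> (p1 /\ p1))) = max(0.73, 0.09) = 0.73
((((p3 -> p2) -> (p2 \/ p1)) \/ p2) \/ (p2 \/ (p3 -> (p1 /\ p1)))) = max(0.73, 0.73) = 0.73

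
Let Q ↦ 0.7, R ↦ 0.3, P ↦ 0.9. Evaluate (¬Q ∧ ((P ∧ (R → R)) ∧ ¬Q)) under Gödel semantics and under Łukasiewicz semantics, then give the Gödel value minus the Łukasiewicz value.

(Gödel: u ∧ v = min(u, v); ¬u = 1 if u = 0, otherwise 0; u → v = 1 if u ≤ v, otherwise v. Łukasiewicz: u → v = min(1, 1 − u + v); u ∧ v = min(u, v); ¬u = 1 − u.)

Gödel evaluation:
  ¬Q: Gödel ¬ of 0.7 = 0 (operand ≠ 0)
  (R → R): 0.3 ≤ 0.3, so result = 1
  (P ∧ (R → R)) = min(0.9, 1) = 0.9
  ¬Q: Gödel ¬ of 0.7 = 0 (operand ≠ 0)
  ((P ∧ (R → R)) ∧ ¬Q) = min(0.9, 0) = 0
  (¬Q ∧ ((P ∧ (R → R)) ∧ ¬Q)) = min(0, 0) = 0
  Gödel value = 0
Łukasiewicz evaluation:
  ¬Q: Łukasiewicz ¬ gives 1 − 0.7 = 0.3
  (R → R): min(1, 1 − 0.3 + 0.3) = 1
  (P ∧ (R → R)) = min(0.9, 1) = 0.9
  ¬Q: Łukasiewicz ¬ gives 1 − 0.7 = 0.3
  ((P ∧ (R → R)) ∧ ¬Q) = min(0.9, 0.3) = 0.3
  (¬Q ∧ ((P ∧ (R → R)) ∧ ¬Q)) = min(0.3, 0.3) = 0.3
  Łukasiewicz value = 0.3
Difference: 0 − 0.3 = -0.30

-0.30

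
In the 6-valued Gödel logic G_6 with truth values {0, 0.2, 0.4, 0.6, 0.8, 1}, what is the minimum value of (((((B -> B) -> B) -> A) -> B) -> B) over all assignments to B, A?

The minimum is attained at B = 0.2, A = 0:
  (B -> B): 0.2 ≤ 0.2, so result = 1
  ((B -> B) -> B): 1 > 0.2, so result = 0.2
  (((B -> B) -> B) -> A): 0.2 > 0, so result = 0
  ((((B -> B) -> B) -> A) -> B): 0 ≤ 0.2, so result = 1
  (((((B -> B) -> B) -> A) -> B) -> B): 1 > 0.2, so result = 0.2
Checking all 36 assignments confirms none give a value below 0.20.

0.20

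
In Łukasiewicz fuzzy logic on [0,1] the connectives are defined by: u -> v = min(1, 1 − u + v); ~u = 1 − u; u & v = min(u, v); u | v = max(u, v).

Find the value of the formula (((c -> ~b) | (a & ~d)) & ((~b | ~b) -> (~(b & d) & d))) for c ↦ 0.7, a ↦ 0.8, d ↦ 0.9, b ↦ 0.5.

~b: Łukasiewicz ¬ gives 1 − 0.5 = 0.5
(c -> ~b): min(1, 1 − 0.7 + 0.5) = 0.8
~d: Łukasiewicz ¬ gives 1 − 0.9 = 0.1
(a & ~d) = min(0.8, 0.1) = 0.1
((c -> ~b) | (a & ~d)) = max(0.8, 0.1) = 0.8
~b: Łukasiewicz ¬ gives 1 − 0.5 = 0.5
~b: Łukasiewicz ¬ gives 1 − 0.5 = 0.5
(~b | ~b) = max(0.5, 0.5) = 0.5
(b & d) = min(0.5, 0.9) = 0.5
~(b & d): Łukasiewicz ¬ gives 1 − 0.5 = 0.5
(~(b & d) & d) = min(0.5, 0.9) = 0.5
((~b | ~b) -> (~(b & d) & d)): min(1, 1 − 0.5 + 0.5) = 1
(((c -> ~b) | (a & ~d)) & ((~b | ~b) -> (~(b & d) & d))) = min(0.8, 1) = 0.8

0.80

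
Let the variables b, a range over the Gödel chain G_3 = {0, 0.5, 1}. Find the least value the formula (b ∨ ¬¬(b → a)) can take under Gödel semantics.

0.50

The minimum is attained at b = 0.5, a = 0:
  (b → a): 0.5 > 0, so result = 0
  ¬(b → a): Gödel ¬ of 0 = 1 (operand is 0)
  ¬¬(b → a): Gödel ¬ of 1 = 0 (operand ≠ 0)
  (b ∨ ¬¬(b → a)) = max(0.5, 0) = 0.5
Checking all 9 assignments confirms none give a value below 0.50.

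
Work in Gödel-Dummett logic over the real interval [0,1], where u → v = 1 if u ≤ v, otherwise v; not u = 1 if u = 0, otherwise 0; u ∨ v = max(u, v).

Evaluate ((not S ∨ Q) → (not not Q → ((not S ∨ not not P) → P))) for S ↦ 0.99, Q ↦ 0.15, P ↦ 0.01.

not S: Gödel ¬ of 0.99 = 0 (operand ≠ 0)
(not S ∨ Q) = max(0, 0.15) = 0.15
not Q: Gödel ¬ of 0.15 = 0 (operand ≠ 0)
not not Q: Gödel ¬ of 0 = 1 (operand is 0)
not S: Gödel ¬ of 0.99 = 0 (operand ≠ 0)
not P: Gödel ¬ of 0.01 = 0 (operand ≠ 0)
not not P: Gödel ¬ of 0 = 1 (operand is 0)
(not S ∨ not not P) = max(0, 1) = 1
((not S ∨ not not P) → P): 1 > 0.01, so result = 0.01
(not not Q → ((not S ∨ not not P) → P)): 1 > 0.01, so result = 0.01
((not S ∨ Q) → (not not Q → ((not S ∨ not not P) → P))): 0.15 > 0.01, so result = 0.01

0.01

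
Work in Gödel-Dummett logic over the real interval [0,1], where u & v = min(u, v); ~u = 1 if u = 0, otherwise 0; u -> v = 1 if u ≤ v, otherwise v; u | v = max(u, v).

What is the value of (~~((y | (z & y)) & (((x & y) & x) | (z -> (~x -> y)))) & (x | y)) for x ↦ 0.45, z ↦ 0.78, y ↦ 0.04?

0.45

(z & y) = min(0.78, 0.04) = 0.04
(y | (z & y)) = max(0.04, 0.04) = 0.04
(x & y) = min(0.45, 0.04) = 0.04
((x & y) & x) = min(0.04, 0.45) = 0.04
~x: Gödel ¬ of 0.45 = 0 (operand ≠ 0)
(~x -> y): 0 ≤ 0.04, so result = 1
(z -> (~x -> y)): 0.78 ≤ 1, so result = 1
(((x & y) & x) | (z -> (~x -> y))) = max(0.04, 1) = 1
((y | (z & y)) & (((x & y) & x) | (z -> (~x -> y)))) = min(0.04, 1) = 0.04
~((y | (z & y)) & (((x & y) & x) | (z -> (~x -> y)))): Gödel ¬ of 0.04 = 0 (operand ≠ 0)
~~((y | (z & y)) & (((x & y) & x) | (z -> (~x -> y)))): Gödel ¬ of 0 = 1 (operand is 0)
(x | y) = max(0.45, 0.04) = 0.45
(~~((y | (z & y)) & (((x & y) & x) | (z -> (~x -> y)))) & (x | y)) = min(1, 0.45) = 0.45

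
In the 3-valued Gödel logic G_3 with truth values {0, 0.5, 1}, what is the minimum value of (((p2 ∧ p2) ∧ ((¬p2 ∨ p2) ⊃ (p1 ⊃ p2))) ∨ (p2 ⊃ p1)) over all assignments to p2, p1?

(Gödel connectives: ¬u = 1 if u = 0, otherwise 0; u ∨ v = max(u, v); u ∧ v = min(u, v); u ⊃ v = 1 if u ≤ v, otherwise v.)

The minimum is attained at p2 = 0.5, p1 = 0:
  (p2 ∧ p2) = min(0.5, 0.5) = 0.5
  ¬p2: Gödel ¬ of 0.5 = 0 (operand ≠ 0)
  (¬p2 ∨ p2) = max(0, 0.5) = 0.5
  (p1 ⊃ p2): 0 ≤ 0.5, so result = 1
  ((¬p2 ∨ p2) ⊃ (p1 ⊃ p2)): 0.5 ≤ 1, so result = 1
  ((p2 ∧ p2) ∧ ((¬p2 ∨ p2) ⊃ (p1 ⊃ p2))) = min(0.5, 1) = 0.5
  (p2 ⊃ p1): 0.5 > 0, so result = 0
  (((p2 ∧ p2) ∧ ((¬p2 ∨ p2) ⊃ (p1 ⊃ p2))) ∨ (p2 ⊃ p1)) = max(0.5, 0) = 0.5
Checking all 9 assignments confirms none give a value below 0.50.

0.50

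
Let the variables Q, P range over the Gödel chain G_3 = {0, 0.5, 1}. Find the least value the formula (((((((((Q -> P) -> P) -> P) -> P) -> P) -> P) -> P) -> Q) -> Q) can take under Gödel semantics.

The minimum is attained at Q = 0.5, P = 0:
  (Q -> P): 0.5 > 0, so result = 0
  ((Q -> P) -> P): 0 ≤ 0, so result = 1
  (((Q -> P) -> P) -> P): 1 > 0, so result = 0
  ((((Q -> P) -> P) -> P) -> P): 0 ≤ 0, so result = 1
  (((((Q -> P) -> P) -> P) -> P) -> P): 1 > 0, so result = 0
  ((((((Q -> P) -> P) -> P) -> P) -> P) -> P): 0 ≤ 0, so result = 1
  (((((((Q -> P) -> P) -> P) -> P) -> P) -> P) -> P): 1 > 0, so result = 0
  ((((((((Q -> P) -> P) -> P) -> P) -> P) -> P) -> P) -> Q): 0 ≤ 0.5, so result = 1
  (((((((((Q -> P) -> P) -> P) -> P) -> P) -> P) -> P) -> Q) -> Q): 1 > 0.5, so result = 0.5
Checking all 9 assignments confirms none give a value below 0.50.

0.50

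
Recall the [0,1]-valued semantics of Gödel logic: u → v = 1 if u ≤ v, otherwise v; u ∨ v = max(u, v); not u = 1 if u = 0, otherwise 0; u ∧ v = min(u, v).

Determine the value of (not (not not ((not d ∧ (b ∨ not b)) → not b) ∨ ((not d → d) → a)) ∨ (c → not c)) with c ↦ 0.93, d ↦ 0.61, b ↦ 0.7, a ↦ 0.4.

not d: Gödel ¬ of 0.61 = 0 (operand ≠ 0)
not b: Gödel ¬ of 0.7 = 0 (operand ≠ 0)
(b ∨ not b) = max(0.7, 0) = 0.7
(not d ∧ (b ∨ not b)) = min(0, 0.7) = 0
not b: Gödel ¬ of 0.7 = 0 (operand ≠ 0)
((not d ∧ (b ∨ not b)) → not b): 0 ≤ 0, so result = 1
not ((not d ∧ (b ∨ not b)) → not b): Gödel ¬ of 1 = 0 (operand ≠ 0)
not not ((not d ∧ (b ∨ not b)) → not b): Gödel ¬ of 0 = 1 (operand is 0)
not d: Gödel ¬ of 0.61 = 0 (operand ≠ 0)
(not d → d): 0 ≤ 0.61, so result = 1
((not d → d) → a): 1 > 0.4, so result = 0.4
(not not ((not d ∧ (b ∨ not b)) → not b) ∨ ((not d → d) → a)) = max(1, 0.4) = 1
not (not not ((not d ∧ (b ∨ not b)) → not b) ∨ ((not d → d) → a)): Gödel ¬ of 1 = 0 (operand ≠ 0)
not c: Gödel ¬ of 0.93 = 0 (operand ≠ 0)
(c → not c): 0.93 > 0, so result = 0
(not (not not ((not d ∧ (b ∨ not b)) → not b) ∨ ((not d → d) → a)) ∨ (c → not c)) = max(0, 0) = 0

0.00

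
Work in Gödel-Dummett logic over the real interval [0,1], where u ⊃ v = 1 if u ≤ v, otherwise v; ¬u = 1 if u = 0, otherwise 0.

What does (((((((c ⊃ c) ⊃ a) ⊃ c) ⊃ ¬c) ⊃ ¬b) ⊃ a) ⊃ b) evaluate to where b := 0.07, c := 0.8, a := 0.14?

(c ⊃ c): 0.8 ≤ 0.8, so result = 1
((c ⊃ c) ⊃ a): 1 > 0.14, so result = 0.14
(((c ⊃ c) ⊃ a) ⊃ c): 0.14 ≤ 0.8, so result = 1
¬c: Gödel ¬ of 0.8 = 0 (operand ≠ 0)
((((c ⊃ c) ⊃ a) ⊃ c) ⊃ ¬c): 1 > 0, so result = 0
¬b: Gödel ¬ of 0.07 = 0 (operand ≠ 0)
(((((c ⊃ c) ⊃ a) ⊃ c) ⊃ ¬c) ⊃ ¬b): 0 ≤ 0, so result = 1
((((((c ⊃ c) ⊃ a) ⊃ c) ⊃ ¬c) ⊃ ¬b) ⊃ a): 1 > 0.14, so result = 0.14
(((((((c ⊃ c) ⊃ a) ⊃ c) ⊃ ¬c) ⊃ ¬b) ⊃ a) ⊃ b): 0.14 > 0.07, so result = 0.07

0.07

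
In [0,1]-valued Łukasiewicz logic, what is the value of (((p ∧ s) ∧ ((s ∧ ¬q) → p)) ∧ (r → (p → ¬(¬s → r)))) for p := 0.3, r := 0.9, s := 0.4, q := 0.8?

(p ∧ s) = min(0.3, 0.4) = 0.3
¬q: Łukasiewicz ¬ gives 1 − 0.8 = 0.2
(s ∧ ¬q) = min(0.4, 0.2) = 0.2
((s ∧ ¬q) → p): min(1, 1 − 0.2 + 0.3) = 1
((p ∧ s) ∧ ((s ∧ ¬q) → p)) = min(0.3, 1) = 0.3
¬s: Łukasiewicz ¬ gives 1 − 0.4 = 0.6
(¬s → r): min(1, 1 − 0.6 + 0.9) = 1
¬(¬s → r): Łukasiewicz ¬ gives 1 − 1 = 0
(p → ¬(¬s → r)): min(1, 1 − 0.3 + 0) = 0.7
(r → (p → ¬(¬s → r))): min(1, 1 − 0.9 + 0.7) = 0.8
(((p ∧ s) ∧ ((s ∧ ¬q) → p)) ∧ (r → (p → ¬(¬s → r)))) = min(0.3, 0.8) = 0.3

0.30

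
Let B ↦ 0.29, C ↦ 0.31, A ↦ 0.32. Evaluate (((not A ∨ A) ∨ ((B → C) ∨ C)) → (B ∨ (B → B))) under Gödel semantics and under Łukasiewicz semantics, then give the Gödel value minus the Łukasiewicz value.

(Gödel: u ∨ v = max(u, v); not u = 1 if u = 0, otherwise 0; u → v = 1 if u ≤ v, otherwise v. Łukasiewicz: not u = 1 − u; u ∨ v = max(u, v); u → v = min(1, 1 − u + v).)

0.00

Gödel evaluation:
  not A: Gödel ¬ of 0.32 = 0 (operand ≠ 0)
  (not A ∨ A) = max(0, 0.32) = 0.32
  (B → C): 0.29 ≤ 0.31, so result = 1
  ((B → C) ∨ C) = max(1, 0.31) = 1
  ((not A ∨ A) ∨ ((B → C) ∨ C)) = max(0.32, 1) = 1
  (B → B): 0.29 ≤ 0.29, so result = 1
  (B ∨ (B → B)) = max(0.29, 1) = 1
  (((not A ∨ A) ∨ ((B → C) ∨ C)) → (B ∨ (B → B))): 1 ≤ 1, so result = 1
  Gödel value = 1
Łukasiewicz evaluation:
  not A: Łukasiewicz ¬ gives 1 − 0.32 = 0.68
  (not A ∨ A) = max(0.68, 0.32) = 0.68
  (B → C): min(1, 1 − 0.29 + 0.31) = 1
  ((B → C) ∨ C) = max(1, 0.31) = 1
  ((not A ∨ A) ∨ ((B → C) ∨ C)) = max(0.68, 1) = 1
  (B → B): min(1, 1 − 0.29 + 0.29) = 1
  (B ∨ (B → B)) = max(0.29, 1) = 1
  (((not A ∨ A) ∨ ((B → C) ∨ C)) → (B ∨ (B → B))): min(1, 1 − 1 + 1) = 1
  Łukasiewicz value = 1
Difference: 1 − 1 = 0.00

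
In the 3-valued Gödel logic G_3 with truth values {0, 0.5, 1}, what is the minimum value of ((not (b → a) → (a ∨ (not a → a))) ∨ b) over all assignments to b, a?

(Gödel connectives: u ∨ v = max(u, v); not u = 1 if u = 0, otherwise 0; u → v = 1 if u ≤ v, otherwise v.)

0.50

The minimum is attained at b = 0.5, a = 0:
  (b → a): 0.5 > 0, so result = 0
  not (b → a): Gödel ¬ of 0 = 1 (operand is 0)
  not a: Gödel ¬ of 0 = 1 (operand is 0)
  (not a → a): 1 > 0, so result = 0
  (a ∨ (not a → a)) = max(0, 0) = 0
  (not (b → a) → (a ∨ (not a → a))): 1 > 0, so result = 0
  ((not (b → a) → (a ∨ (not a → a))) ∨ b) = max(0, 0.5) = 0.5
Checking all 9 assignments confirms none give a value below 0.50.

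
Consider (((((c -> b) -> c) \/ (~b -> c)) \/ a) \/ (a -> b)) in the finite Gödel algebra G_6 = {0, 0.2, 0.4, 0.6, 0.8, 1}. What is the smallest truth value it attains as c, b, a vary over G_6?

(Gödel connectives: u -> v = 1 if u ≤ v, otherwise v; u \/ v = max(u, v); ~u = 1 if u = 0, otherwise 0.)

The minimum is attained at c = 0, b = 0, a = 0.2:
  (c -> b): 0 ≤ 0, so result = 1
  ((c -> b) -> c): 1 > 0, so result = 0
  ~b: Gödel ¬ of 0 = 1 (operand is 0)
  (~b -> c): 1 > 0, so result = 0
  (((c -> b) -> c) \/ (~b -> c)) = max(0, 0) = 0
  ((((c -> b) -> c) \/ (~b -> c)) \/ a) = max(0, 0.2) = 0.2
  (a -> b): 0.2 > 0, so result = 0
  (((((c -> b) -> c) \/ (~b -> c)) \/ a) \/ (a -> b)) = max(0.2, 0) = 0.2
Checking all 216 assignments confirms none give a value below 0.20.

0.20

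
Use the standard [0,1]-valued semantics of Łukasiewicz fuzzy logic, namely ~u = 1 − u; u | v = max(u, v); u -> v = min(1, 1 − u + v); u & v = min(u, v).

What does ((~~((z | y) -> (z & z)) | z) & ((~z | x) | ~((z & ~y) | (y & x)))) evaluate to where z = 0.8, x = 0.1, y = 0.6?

(z | y) = max(0.8, 0.6) = 0.8
(z & z) = min(0.8, 0.8) = 0.8
((z | y) -> (z & z)): min(1, 1 − 0.8 + 0.8) = 1
~((z | y) -> (z & z)): Łukasiewicz ¬ gives 1 − 1 = 0
~~((z | y) -> (z & z)): Łukasiewicz ¬ gives 1 − 0 = 1
(~~((z | y) -> (z & z)) | z) = max(1, 0.8) = 1
~z: Łukasiewicz ¬ gives 1 − 0.8 = 0.2
(~z | x) = max(0.2, 0.1) = 0.2
~y: Łukasiewicz ¬ gives 1 − 0.6 = 0.4
(z & ~y) = min(0.8, 0.4) = 0.4
(y & x) = min(0.6, 0.1) = 0.1
((z & ~y) | (y & x)) = max(0.4, 0.1) = 0.4
~((z & ~y) | (y & x)): Łukasiewicz ¬ gives 1 − 0.4 = 0.6
((~z | x) | ~((z & ~y) | (y & x))) = max(0.2, 0.6) = 0.6
((~~((z | y) -> (z & z)) | z) & ((~z | x) | ~((z & ~y) | (y & x)))) = min(1, 0.6) = 0.6

0.60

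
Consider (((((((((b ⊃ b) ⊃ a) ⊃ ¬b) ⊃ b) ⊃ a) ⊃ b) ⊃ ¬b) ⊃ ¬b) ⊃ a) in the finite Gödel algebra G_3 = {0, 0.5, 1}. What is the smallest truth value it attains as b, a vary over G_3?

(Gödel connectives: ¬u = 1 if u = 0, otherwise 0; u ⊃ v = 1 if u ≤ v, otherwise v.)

The minimum is attained at b = 0, a = 0:
  (b ⊃ b): 0 ≤ 0, so result = 1
  ((b ⊃ b) ⊃ a): 1 > 0, so result = 0
  ¬b: Gödel ¬ of 0 = 1 (operand is 0)
  (((b ⊃ b) ⊃ a) ⊃ ¬b): 0 ≤ 1, so result = 1
  ((((b ⊃ b) ⊃ a) ⊃ ¬b) ⊃ b): 1 > 0, so result = 0
  (((((b ⊃ b) ⊃ a) ⊃ ¬b) ⊃ b) ⊃ a): 0 ≤ 0, so result = 1
  ((((((b ⊃ b) ⊃ a) ⊃ ¬b) ⊃ b) ⊃ a) ⊃ b): 1 > 0, so result = 0
  ¬b: Gödel ¬ of 0 = 1 (operand is 0)
  (((((((b ⊃ b) ⊃ a) ⊃ ¬b) ⊃ b) ⊃ a) ⊃ b) ⊃ ¬b): 0 ≤ 1, so result = 1
  ¬b: Gödel ¬ of 0 = 1 (operand is 0)
  ((((((((b ⊃ b) ⊃ a) ⊃ ¬b) ⊃ b) ⊃ a) ⊃ b) ⊃ ¬b) ⊃ ¬b): 1 ≤ 1, so result = 1
  (((((((((b ⊃ b) ⊃ a) ⊃ ¬b) ⊃ b) ⊃ a) ⊃ b) ⊃ ¬b) ⊃ ¬b) ⊃ a): 1 > 0, so result = 0
Checking all 9 assignments confirms none give a value below 0.00.

0.00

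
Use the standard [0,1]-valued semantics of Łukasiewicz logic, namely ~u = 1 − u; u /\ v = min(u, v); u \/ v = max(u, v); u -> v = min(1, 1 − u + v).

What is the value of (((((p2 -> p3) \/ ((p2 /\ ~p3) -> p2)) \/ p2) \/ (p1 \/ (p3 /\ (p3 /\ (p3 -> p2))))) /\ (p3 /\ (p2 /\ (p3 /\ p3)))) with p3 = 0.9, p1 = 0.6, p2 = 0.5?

0.50

(p2 -> p3): min(1, 1 − 0.5 + 0.9) = 1
~p3: Łukasiewicz ¬ gives 1 − 0.9 = 0.1
(p2 /\ ~p3) = min(0.5, 0.1) = 0.1
((p2 /\ ~p3) -> p2): min(1, 1 − 0.1 + 0.5) = 1
((p2 -> p3) \/ ((p2 /\ ~p3) -> p2)) = max(1, 1) = 1
(((p2 -> p3) \/ ((p2 /\ ~p3) -> p2)) \/ p2) = max(1, 0.5) = 1
(p3 -> p2): min(1, 1 − 0.9 + 0.5) = 0.6
(p3 /\ (p3 -> p2)) = min(0.9, 0.6) = 0.6
(p3 /\ (p3 /\ (p3 -> p2))) = min(0.9, 0.6) = 0.6
(p1 \/ (p3 /\ (p3 /\ (p3 -> p2)))) = max(0.6, 0.6) = 0.6
((((p2 -> p3) \/ ((p2 /\ ~p3) -> p2)) \/ p2) \/ (p1 \/ (p3 /\ (p3 /\ (p3 -> p2))))) = max(1, 0.6) = 1
(p3 /\ p3) = min(0.9, 0.9) = 0.9
(p2 /\ (p3 /\ p3)) = min(0.5, 0.9) = 0.5
(p3 /\ (p2 /\ (p3 /\ p3))) = min(0.9, 0.5) = 0.5
(((((p2 -> p3) \/ ((p2 /\ ~p3) -> p2)) \/ p2) \/ (p1 \/ (p3 /\ (p3 /\ (p3 -> p2))))) /\ (p3 /\ (p2 /\ (p3 /\ p3)))) = min(1, 0.5) = 0.5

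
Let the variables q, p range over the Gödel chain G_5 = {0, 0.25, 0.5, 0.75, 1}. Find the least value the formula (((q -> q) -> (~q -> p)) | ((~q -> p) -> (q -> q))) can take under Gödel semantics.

Every assignment gives 1. For instance at q = 0, p = 0:
  (q -> q): 0 ≤ 0, so result = 1
  ~q: Gödel ¬ of 0 = 1 (operand is 0)
  (~q -> p): 1 > 0, so result = 0
  ((q -> q) -> (~q -> p)): 1 > 0, so result = 0
  ~q: Gödel ¬ of 0 = 1 (operand is 0)
  (~q -> p): 1 > 0, so result = 0
  (q -> q): 0 ≤ 0, so result = 1
  ((~q -> p) -> (q -> q)): 0 ≤ 1, so result = 1
  (((q -> q) -> (~q -> p)) | ((~q -> p) -> (q -> q))) = max(0, 1) = 1
All 25 assignments give value 1 — the formula is a G_5-tautology.

1.00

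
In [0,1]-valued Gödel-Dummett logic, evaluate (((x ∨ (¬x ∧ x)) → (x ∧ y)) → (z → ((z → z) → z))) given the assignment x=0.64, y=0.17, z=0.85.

1.00

¬x: Gödel ¬ of 0.64 = 0 (operand ≠ 0)
(¬x ∧ x) = min(0, 0.64) = 0
(x ∨ (¬x ∧ x)) = max(0.64, 0) = 0.64
(x ∧ y) = min(0.64, 0.17) = 0.17
((x ∨ (¬x ∧ x)) → (x ∧ y)): 0.64 > 0.17, so result = 0.17
(z → z): 0.85 ≤ 0.85, so result = 1
((z → z) → z): 1 > 0.85, so result = 0.85
(z → ((z → z) → z)): 0.85 ≤ 0.85, so result = 1
(((x ∨ (¬x ∧ x)) → (x ∧ y)) → (z → ((z → z) → z))): 0.17 ≤ 1, so result = 1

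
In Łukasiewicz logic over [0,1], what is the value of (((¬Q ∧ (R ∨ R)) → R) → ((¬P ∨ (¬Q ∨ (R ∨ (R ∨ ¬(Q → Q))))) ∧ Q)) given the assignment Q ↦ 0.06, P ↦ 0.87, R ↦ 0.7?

0.06

¬Q: Łukasiewicz ¬ gives 1 − 0.06 = 0.94
(R ∨ R) = max(0.7, 0.7) = 0.7
(¬Q ∧ (R ∨ R)) = min(0.94, 0.7) = 0.7
((¬Q ∧ (R ∨ R)) → R): min(1, 1 − 0.7 + 0.7) = 1
¬P: Łukasiewicz ¬ gives 1 − 0.87 = 0.13
¬Q: Łukasiewicz ¬ gives 1 − 0.06 = 0.94
(Q → Q): min(1, 1 − 0.06 + 0.06) = 1
¬(Q → Q): Łukasiewicz ¬ gives 1 − 1 = 0
(R ∨ ¬(Q → Q)) = max(0.7, 0) = 0.7
(R ∨ (R ∨ ¬(Q → Q))) = max(0.7, 0.7) = 0.7
(¬Q ∨ (R ∨ (R ∨ ¬(Q → Q)))) = max(0.94, 0.7) = 0.94
(¬P ∨ (¬Q ∨ (R ∨ (R ∨ ¬(Q → Q))))) = max(0.13, 0.94) = 0.94
((¬P ∨ (¬Q ∨ (R ∨ (R ∨ ¬(Q → Q))))) ∧ Q) = min(0.94, 0.06) = 0.06
(((¬Q ∧ (R ∨ R)) → R) → ((¬P ∨ (¬Q ∨ (R ∨ (R ∨ ¬(Q → Q))))) ∧ Q)): min(1, 1 − 1 + 0.06) = 0.06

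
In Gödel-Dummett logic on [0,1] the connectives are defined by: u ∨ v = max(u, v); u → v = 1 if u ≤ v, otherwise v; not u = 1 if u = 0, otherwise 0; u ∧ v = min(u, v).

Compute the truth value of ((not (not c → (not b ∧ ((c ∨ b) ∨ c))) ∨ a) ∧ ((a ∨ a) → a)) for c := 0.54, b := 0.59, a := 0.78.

not c: Gödel ¬ of 0.54 = 0 (operand ≠ 0)
not b: Gödel ¬ of 0.59 = 0 (operand ≠ 0)
(c ∨ b) = max(0.54, 0.59) = 0.59
((c ∨ b) ∨ c) = max(0.59, 0.54) = 0.59
(not b ∧ ((c ∨ b) ∨ c)) = min(0, 0.59) = 0
(not c → (not b ∧ ((c ∨ b) ∨ c))): 0 ≤ 0, so result = 1
not (not c → (not b ∧ ((c ∨ b) ∨ c))): Gödel ¬ of 1 = 0 (operand ≠ 0)
(not (not c → (not b ∧ ((c ∨ b) ∨ c))) ∨ a) = max(0, 0.78) = 0.78
(a ∨ a) = max(0.78, 0.78) = 0.78
((a ∨ a) → a): 0.78 ≤ 0.78, so result = 1
((not (not c → (not b ∧ ((c ∨ b) ∨ c))) ∨ a) ∧ ((a ∨ a) → a)) = min(0.78, 1) = 0.78

0.78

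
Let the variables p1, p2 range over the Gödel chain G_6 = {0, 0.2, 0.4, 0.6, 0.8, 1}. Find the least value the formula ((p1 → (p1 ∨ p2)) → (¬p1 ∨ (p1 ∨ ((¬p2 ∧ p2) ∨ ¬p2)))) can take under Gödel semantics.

0.20

The minimum is attained at p1 = 0.2, p2 = 0.2:
  (p1 ∨ p2) = max(0.2, 0.2) = 0.2
  (p1 → (p1 ∨ p2)): 0.2 ≤ 0.2, so result = 1
  ¬p1: Gödel ¬ of 0.2 = 0 (operand ≠ 0)
  ¬p2: Gödel ¬ of 0.2 = 0 (operand ≠ 0)
  (¬p2 ∧ p2) = min(0, 0.2) = 0
  ¬p2: Gödel ¬ of 0.2 = 0 (operand ≠ 0)
  ((¬p2 ∧ p2) ∨ ¬p2) = max(0, 0) = 0
  (p1 ∨ ((¬p2 ∧ p2) ∨ ¬p2)) = max(0.2, 0) = 0.2
  (¬p1 ∨ (p1 ∨ ((¬p2 ∧ p2) ∨ ¬p2))) = max(0, 0.2) = 0.2
  ((p1 → (p1 ∨ p2)) → (¬p1 ∨ (p1 ∨ ((¬p2 ∧ p2) ∨ ¬p2)))): 1 > 0.2, so result = 0.2
Checking all 36 assignments confirms none give a value below 0.20.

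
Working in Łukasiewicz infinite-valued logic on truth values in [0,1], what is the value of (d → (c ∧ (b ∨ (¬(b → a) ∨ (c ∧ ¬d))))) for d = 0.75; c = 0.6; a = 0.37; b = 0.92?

0.85

(b → a): min(1, 1 − 0.92 + 0.37) = 0.45
¬(b → a): Łukasiewicz ¬ gives 1 − 0.45 = 0.55
¬d: Łukasiewicz ¬ gives 1 − 0.75 = 0.25
(c ∧ ¬d) = min(0.6, 0.25) = 0.25
(¬(b → a) ∨ (c ∧ ¬d)) = max(0.55, 0.25) = 0.55
(b ∨ (¬(b → a) ∨ (c ∧ ¬d))) = max(0.92, 0.55) = 0.92
(c ∧ (b ∨ (¬(b → a) ∨ (c ∧ ¬d)))) = min(0.6, 0.92) = 0.6
(d → (c ∧ (b ∨ (¬(b → a) ∨ (c ∧ ¬d))))): min(1, 1 − 0.75 + 0.6) = 0.85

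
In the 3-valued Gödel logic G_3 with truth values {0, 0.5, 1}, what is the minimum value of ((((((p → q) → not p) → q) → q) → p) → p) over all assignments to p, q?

The minimum is attained at p = 0.5, q = 0.5:
  (p → q): 0.5 ≤ 0.5, so result = 1
  not p: Gödel ¬ of 0.5 = 0 (operand ≠ 0)
  ((p → q) → not p): 1 > 0, so result = 0
  (((p → q) → not p) → q): 0 ≤ 0.5, so result = 1
  ((((p → q) → not p) → q) → q): 1 > 0.5, so result = 0.5
  (((((p → q) → not p) → q) → q) → p): 0.5 ≤ 0.5, so result = 1
  ((((((p → q) → not p) → q) → q) → p) → p): 1 > 0.5, so result = 0.5
Checking all 9 assignments confirms none give a value below 0.50.

0.50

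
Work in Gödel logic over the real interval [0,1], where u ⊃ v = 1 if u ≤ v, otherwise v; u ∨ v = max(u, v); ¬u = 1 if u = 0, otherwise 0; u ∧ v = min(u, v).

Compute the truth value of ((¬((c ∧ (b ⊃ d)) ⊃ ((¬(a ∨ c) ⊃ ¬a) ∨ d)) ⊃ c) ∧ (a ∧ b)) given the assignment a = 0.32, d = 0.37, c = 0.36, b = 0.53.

(b ⊃ d): 0.53 > 0.37, so result = 0.37
(c ∧ (b ⊃ d)) = min(0.36, 0.37) = 0.36
(a ∨ c) = max(0.32, 0.36) = 0.36
¬(a ∨ c): Gödel ¬ of 0.36 = 0 (operand ≠ 0)
¬a: Gödel ¬ of 0.32 = 0 (operand ≠ 0)
(¬(a ∨ c) ⊃ ¬a): 0 ≤ 0, so result = 1
((¬(a ∨ c) ⊃ ¬a) ∨ d) = max(1, 0.37) = 1
((c ∧ (b ⊃ d)) ⊃ ((¬(a ∨ c) ⊃ ¬a) ∨ d)): 0.36 ≤ 1, so result = 1
¬((c ∧ (b ⊃ d)) ⊃ ((¬(a ∨ c) ⊃ ¬a) ∨ d)): Gödel ¬ of 1 = 0 (operand ≠ 0)
(¬((c ∧ (b ⊃ d)) ⊃ ((¬(a ∨ c) ⊃ ¬a) ∨ d)) ⊃ c): 0 ≤ 0.36, so result = 1
(a ∧ b) = min(0.32, 0.53) = 0.32
((¬((c ∧ (b ⊃ d)) ⊃ ((¬(a ∨ c) ⊃ ¬a) ∨ d)) ⊃ c) ∧ (a ∧ b)) = min(1, 0.32) = 0.32

0.32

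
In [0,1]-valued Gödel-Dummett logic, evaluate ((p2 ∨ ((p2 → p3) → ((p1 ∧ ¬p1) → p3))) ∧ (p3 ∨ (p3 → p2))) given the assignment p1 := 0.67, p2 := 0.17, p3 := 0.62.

(p2 → p3): 0.17 ≤ 0.62, so result = 1
¬p1: Gödel ¬ of 0.67 = 0 (operand ≠ 0)
(p1 ∧ ¬p1) = min(0.67, 0) = 0
((p1 ∧ ¬p1) → p3): 0 ≤ 0.62, so result = 1
((p2 → p3) → ((p1 ∧ ¬p1) → p3)): 1 ≤ 1, so result = 1
(p2 ∨ ((p2 → p3) → ((p1 ∧ ¬p1) → p3))) = max(0.17, 1) = 1
(p3 → p2): 0.62 > 0.17, so result = 0.17
(p3 ∨ (p3 → p2)) = max(0.62, 0.17) = 0.62
((p2 ∨ ((p2 → p3) → ((p1 ∧ ¬p1) → p3))) ∧ (p3 ∨ (p3 → p2))) = min(1, 0.62) = 0.62

0.62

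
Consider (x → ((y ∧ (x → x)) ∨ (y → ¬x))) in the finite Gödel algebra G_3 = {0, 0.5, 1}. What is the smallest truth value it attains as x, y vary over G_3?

0.50

The minimum is attained at x = 1, y = 0.5:
  (x → x): 1 ≤ 1, so result = 1
  (y ∧ (x → x)) = min(0.5, 1) = 0.5
  ¬x: Gödel ¬ of 1 = 0 (operand ≠ 0)
  (y → ¬x): 0.5 > 0, so result = 0
  ((y ∧ (x → x)) ∨ (y → ¬x)) = max(0.5, 0) = 0.5
  (x → ((y ∧ (x → x)) ∨ (y → ¬x))): 1 > 0.5, so result = 0.5
Checking all 9 assignments confirms none give a value below 0.50.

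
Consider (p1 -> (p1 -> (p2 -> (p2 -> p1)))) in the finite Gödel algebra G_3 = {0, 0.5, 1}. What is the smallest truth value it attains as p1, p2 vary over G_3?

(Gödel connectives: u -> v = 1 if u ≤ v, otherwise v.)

Every assignment gives 1. For instance at p1 = 0, p2 = 0:
  (p2 -> p1): 0 ≤ 0, so result = 1
  (p2 -> (p2 -> p1)): 0 ≤ 1, so result = 1
  (p1 -> (p2 -> (p2 -> p1))): 0 ≤ 1, so result = 1
  (p1 -> (p1 -> (p2 -> (p2 -> p1)))): 0 ≤ 1, so result = 1
All 9 assignments give value 1 — the formula is a G_3-tautology.

1.00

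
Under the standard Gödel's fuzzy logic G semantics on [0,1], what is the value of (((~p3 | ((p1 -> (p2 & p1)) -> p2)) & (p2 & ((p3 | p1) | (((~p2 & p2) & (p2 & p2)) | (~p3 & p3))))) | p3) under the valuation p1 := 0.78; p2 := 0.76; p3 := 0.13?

0.76

~p3: Gödel ¬ of 0.13 = 0 (operand ≠ 0)
(p2 & p1) = min(0.76, 0.78) = 0.76
(p1 -> (p2 & p1)): 0.78 > 0.76, so result = 0.76
((p1 -> (p2 & p1)) -> p2): 0.76 ≤ 0.76, so result = 1
(~p3 | ((p1 -> (p2 & p1)) -> p2)) = max(0, 1) = 1
(p3 | p1) = max(0.13, 0.78) = 0.78
~p2: Gödel ¬ of 0.76 = 0 (operand ≠ 0)
(~p2 & p2) = min(0, 0.76) = 0
(p2 & p2) = min(0.76, 0.76) = 0.76
((~p2 & p2) & (p2 & p2)) = min(0, 0.76) = 0
~p3: Gödel ¬ of 0.13 = 0 (operand ≠ 0)
(~p3 & p3) = min(0, 0.13) = 0
(((~p2 & p2) & (p2 & p2)) | (~p3 & p3)) = max(0, 0) = 0
((p3 | p1) | (((~p2 & p2) & (p2 & p2)) | (~p3 & p3))) = max(0.78, 0) = 0.78
(p2 & ((p3 | p1) | (((~p2 & p2) & (p2 & p2)) | (~p3 & p3)))) = min(0.76, 0.78) = 0.76
((~p3 | ((p1 -> (p2 & p1)) -> p2)) & (p2 & ((p3 | p1) | (((~p2 & p2) & (p2 & p2)) | (~p3 & p3))))) = min(1, 0.76) = 0.76
(((~p3 | ((p1 -> (p2 & p1)) -> p2)) & (p2 & ((p3 | p1) | (((~p2 & p2) & (p2 & p2)) | (~p3 & p3))))) | p3) = max(0.76, 0.13) = 0.76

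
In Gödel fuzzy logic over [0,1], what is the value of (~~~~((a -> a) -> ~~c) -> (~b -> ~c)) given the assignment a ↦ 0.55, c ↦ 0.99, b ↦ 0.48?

1.00

(a -> a): 0.55 ≤ 0.55, so result = 1
~c: Gödel ¬ of 0.99 = 0 (operand ≠ 0)
~~c: Gödel ¬ of 0 = 1 (operand is 0)
((a -> a) -> ~~c): 1 ≤ 1, so result = 1
~((a -> a) -> ~~c): Gödel ¬ of 1 = 0 (operand ≠ 0)
~~((a -> a) -> ~~c): Gödel ¬ of 0 = 1 (operand is 0)
~~~((a -> a) -> ~~c): Gödel ¬ of 1 = 0 (operand ≠ 0)
~~~~((a -> a) -> ~~c): Gödel ¬ of 0 = 1 (operand is 0)
~b: Gödel ¬ of 0.48 = 0 (operand ≠ 0)
~c: Gödel ¬ of 0.99 = 0 (operand ≠ 0)
(~b -> ~c): 0 ≤ 0, so result = 1
(~~~~((a -> a) -> ~~c) -> (~b -> ~c)): 1 ≤ 1, so result = 1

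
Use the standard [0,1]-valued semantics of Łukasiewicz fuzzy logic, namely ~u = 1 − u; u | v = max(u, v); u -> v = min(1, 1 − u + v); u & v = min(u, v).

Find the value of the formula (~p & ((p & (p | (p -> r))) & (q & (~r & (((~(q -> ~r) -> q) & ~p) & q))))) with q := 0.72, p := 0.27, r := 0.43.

0.27

~p: Łukasiewicz ¬ gives 1 − 0.27 = 0.73
(p -> r): min(1, 1 − 0.27 + 0.43) = 1
(p | (p -> r)) = max(0.27, 1) = 1
(p & (p | (p -> r))) = min(0.27, 1) = 0.27
~r: Łukasiewicz ¬ gives 1 − 0.43 = 0.57
~r: Łukasiewicz ¬ gives 1 − 0.43 = 0.57
(q -> ~r): min(1, 1 − 0.72 + 0.57) = 0.85
~(q -> ~r): Łukasiewicz ¬ gives 1 − 0.85 = 0.15
(~(q -> ~r) -> q): min(1, 1 − 0.15 + 0.72) = 1
~p: Łukasiewicz ¬ gives 1 − 0.27 = 0.73
((~(q -> ~r) -> q) & ~p) = min(1, 0.73) = 0.73
(((~(q -> ~r) -> q) & ~p) & q) = min(0.73, 0.72) = 0.72
(~r & (((~(q -> ~r) -> q) & ~p) & q)) = min(0.57, 0.72) = 0.57
(q & (~r & (((~(q -> ~r) -> q) & ~p) & q))) = min(0.72, 0.57) = 0.57
((p & (p | (p -> r))) & (q & (~r & (((~(q -> ~r) -> q) & ~p) & q)))) = min(0.27, 0.57) = 0.27
(~p & ((p & (p | (p -> r))) & (q & (~r & (((~(q -> ~r) -> q) & ~p) & q))))) = min(0.73, 0.27) = 0.27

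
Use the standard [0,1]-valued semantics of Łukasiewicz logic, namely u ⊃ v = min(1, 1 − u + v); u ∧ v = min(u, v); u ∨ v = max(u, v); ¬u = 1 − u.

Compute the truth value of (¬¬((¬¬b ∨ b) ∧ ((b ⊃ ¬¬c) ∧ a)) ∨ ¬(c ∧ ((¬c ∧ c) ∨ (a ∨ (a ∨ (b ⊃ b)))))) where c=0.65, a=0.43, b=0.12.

¬b: Łukasiewicz ¬ gives 1 − 0.12 = 0.88
¬¬b: Łukasiewicz ¬ gives 1 − 0.88 = 0.12
(¬¬b ∨ b) = max(0.12, 0.12) = 0.12
¬c: Łukasiewicz ¬ gives 1 − 0.65 = 0.35
¬¬c: Łukasiewicz ¬ gives 1 − 0.35 = 0.65
(b ⊃ ¬¬c): min(1, 1 − 0.12 + 0.65) = 1
((b ⊃ ¬¬c) ∧ a) = min(1, 0.43) = 0.43
((¬¬b ∨ b) ∧ ((b ⊃ ¬¬c) ∧ a)) = min(0.12, 0.43) = 0.12
¬((¬¬b ∨ b) ∧ ((b ⊃ ¬¬c) ∧ a)): Łukasiewicz ¬ gives 1 − 0.12 = 0.88
¬¬((¬¬b ∨ b) ∧ ((b ⊃ ¬¬c) ∧ a)): Łukasiewicz ¬ gives 1 − 0.88 = 0.12
¬c: Łukasiewicz ¬ gives 1 − 0.65 = 0.35
(¬c ∧ c) = min(0.35, 0.65) = 0.35
(b ⊃ b): min(1, 1 − 0.12 + 0.12) = 1
(a ∨ (b ⊃ b)) = max(0.43, 1) = 1
(a ∨ (a ∨ (b ⊃ b))) = max(0.43, 1) = 1
((¬c ∧ c) ∨ (a ∨ (a ∨ (b ⊃ b)))) = max(0.35, 1) = 1
(c ∧ ((¬c ∧ c) ∨ (a ∨ (a ∨ (b ⊃ b))))) = min(0.65, 1) = 0.65
¬(c ∧ ((¬c ∧ c) ∨ (a ∨ (a ∨ (b ⊃ b))))): Łukasiewicz ¬ gives 1 − 0.65 = 0.35
(¬¬((¬¬b ∨ b) ∧ ((b ⊃ ¬¬c) ∧ a)) ∨ ¬(c ∧ ((¬c ∧ c) ∨ (a ∨ (a ∨ (b ⊃ b)))))) = max(0.12, 0.35) = 0.35

0.35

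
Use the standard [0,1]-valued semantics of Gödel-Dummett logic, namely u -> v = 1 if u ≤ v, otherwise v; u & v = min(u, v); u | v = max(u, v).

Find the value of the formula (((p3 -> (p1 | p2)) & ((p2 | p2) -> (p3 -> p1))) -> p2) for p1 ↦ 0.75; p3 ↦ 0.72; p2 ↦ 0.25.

0.25

(p1 | p2) = max(0.75, 0.25) = 0.75
(p3 -> (p1 | p2)): 0.72 ≤ 0.75, so result = 1
(p2 | p2) = max(0.25, 0.25) = 0.25
(p3 -> p1): 0.72 ≤ 0.75, so result = 1
((p2 | p2) -> (p3 -> p1)): 0.25 ≤ 1, so result = 1
((p3 -> (p1 | p2)) & ((p2 | p2) -> (p3 -> p1))) = min(1, 1) = 1
(((p3 -> (p1 | p2)) & ((p2 | p2) -> (p3 -> p1))) -> p2): 1 > 0.25, so result = 0.25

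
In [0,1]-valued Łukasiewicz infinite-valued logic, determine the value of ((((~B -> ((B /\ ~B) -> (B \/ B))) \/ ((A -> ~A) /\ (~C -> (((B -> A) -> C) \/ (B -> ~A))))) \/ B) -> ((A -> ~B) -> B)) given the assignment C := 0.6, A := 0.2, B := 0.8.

0.80

~B: Łukasiewicz ¬ gives 1 − 0.8 = 0.2
~B: Łukasiewicz ¬ gives 1 − 0.8 = 0.2
(B /\ ~B) = min(0.8, 0.2) = 0.2
(B \/ B) = max(0.8, 0.8) = 0.8
((B /\ ~B) -> (B \/ B)): min(1, 1 − 0.2 + 0.8) = 1
(~B -> ((B /\ ~B) -> (B \/ B))): min(1, 1 − 0.2 + 1) = 1
~A: Łukasiewicz ¬ gives 1 − 0.2 = 0.8
(A -> ~A): min(1, 1 − 0.2 + 0.8) = 1
~C: Łukasiewicz ¬ gives 1 − 0.6 = 0.4
(B -> A): min(1, 1 − 0.8 + 0.2) = 0.4
((B -> A) -> C): min(1, 1 − 0.4 + 0.6) = 1
~A: Łukasiewicz ¬ gives 1 − 0.2 = 0.8
(B -> ~A): min(1, 1 − 0.8 + 0.8) = 1
(((B -> A) -> C) \/ (B -> ~A)) = max(1, 1) = 1
(~C -> (((B -> A) -> C) \/ (B -> ~A))): min(1, 1 − 0.4 + 1) = 1
((A -> ~A) /\ (~C -> (((B -> A) -> C) \/ (B -> ~A)))) = min(1, 1) = 1
((~B -> ((B /\ ~B) -> (B \/ B))) \/ ((A -> ~A) /\ (~C -> (((B -> A) -> C) \/ (B -> ~A))))) = max(1, 1) = 1
(((~B -> ((B /\ ~B) -> (B \/ B))) \/ ((A -> ~A) /\ (~C -> (((B -> A) -> C) \/ (B -> ~A))))) \/ B) = max(1, 0.8) = 1
~B: Łukasiewicz ¬ gives 1 − 0.8 = 0.2
(A -> ~B): min(1, 1 − 0.2 + 0.2) = 1
((A -> ~B) -> B): min(1, 1 − 1 + 0.8) = 0.8
((((~B -> ((B /\ ~B) -> (B \/ B))) \/ ((A -> ~A) /\ (~C -> (((B -> A) -> C) \/ (B -> ~A))))) \/ B) -> ((A -> ~B) -> B)): min(1, 1 − 1 + 0.8) = 0.8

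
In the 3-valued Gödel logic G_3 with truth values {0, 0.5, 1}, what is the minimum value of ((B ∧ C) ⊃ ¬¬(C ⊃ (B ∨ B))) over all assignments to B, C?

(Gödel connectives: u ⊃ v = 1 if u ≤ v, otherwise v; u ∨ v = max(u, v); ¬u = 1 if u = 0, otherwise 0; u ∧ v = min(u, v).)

Every assignment gives 1. For instance at B = 0, C = 0:
  (B ∧ C) = min(0, 0) = 0
  (B ∨ B) = max(0, 0) = 0
  (C ⊃ (B ∨ B)): 0 ≤ 0, so result = 1
  ¬(C ⊃ (B ∨ B)): Gödel ¬ of 1 = 0 (operand ≠ 0)
  ¬¬(C ⊃ (B ∨ B)): Gödel ¬ of 0 = 1 (operand is 0)
  ((B ∧ C) ⊃ ¬¬(C ⊃ (B ∨ B))): 0 ≤ 1, so result = 1
All 9 assignments give value 1 — the formula is a G_3-tautology.

1.00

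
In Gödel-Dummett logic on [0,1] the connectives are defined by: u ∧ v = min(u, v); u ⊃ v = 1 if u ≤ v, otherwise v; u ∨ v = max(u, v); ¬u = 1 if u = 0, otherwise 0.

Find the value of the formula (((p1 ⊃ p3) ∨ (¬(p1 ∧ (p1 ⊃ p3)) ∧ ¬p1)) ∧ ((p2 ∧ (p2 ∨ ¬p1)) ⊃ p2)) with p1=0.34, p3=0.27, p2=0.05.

(p1 ⊃ p3): 0.34 > 0.27, so result = 0.27
(p1 ⊃ p3): 0.34 > 0.27, so result = 0.27
(p1 ∧ (p1 ⊃ p3)) = min(0.34, 0.27) = 0.27
¬(p1 ∧ (p1 ⊃ p3)): Gödel ¬ of 0.27 = 0 (operand ≠ 0)
¬p1: Gödel ¬ of 0.34 = 0 (operand ≠ 0)
(¬(p1 ∧ (p1 ⊃ p3)) ∧ ¬p1) = min(0, 0) = 0
((p1 ⊃ p3) ∨ (¬(p1 ∧ (p1 ⊃ p3)) ∧ ¬p1)) = max(0.27, 0) = 0.27
¬p1: Gödel ¬ of 0.34 = 0 (operand ≠ 0)
(p2 ∨ ¬p1) = max(0.05, 0) = 0.05
(p2 ∧ (p2 ∨ ¬p1)) = min(0.05, 0.05) = 0.05
((p2 ∧ (p2 ∨ ¬p1)) ⊃ p2): 0.05 ≤ 0.05, so result = 1
(((p1 ⊃ p3) ∨ (¬(p1 ∧ (p1 ⊃ p3)) ∧ ¬p1)) ∧ ((p2 ∧ (p2 ∨ ¬p1)) ⊃ p2)) = min(0.27, 1) = 0.27

0.27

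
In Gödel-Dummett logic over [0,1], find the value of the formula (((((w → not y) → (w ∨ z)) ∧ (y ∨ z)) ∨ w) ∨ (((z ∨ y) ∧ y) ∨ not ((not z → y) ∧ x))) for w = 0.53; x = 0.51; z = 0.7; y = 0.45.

not y: Gödel ¬ of 0.45 = 0 (operand ≠ 0)
(w → not y): 0.53 > 0, so result = 0
(w ∨ z) = max(0.53, 0.7) = 0.7
((w → not y) → (w ∨ z)): 0 ≤ 0.7, so result = 1
(y ∨ z) = max(0.45, 0.7) = 0.7
(((w → not y) → (w ∨ z)) ∧ (y ∨ z)) = min(1, 0.7) = 0.7
((((w → not y) → (w ∨ z)) ∧ (y ∨ z)) ∨ w) = max(0.7, 0.53) = 0.7
(z ∨ y) = max(0.7, 0.45) = 0.7
((z ∨ y) ∧ y) = min(0.7, 0.45) = 0.45
not z: Gödel ¬ of 0.7 = 0 (operand ≠ 0)
(not z → y): 0 ≤ 0.45, so result = 1
((not z → y) ∧ x) = min(1, 0.51) = 0.51
not ((not z → y) ∧ x): Gödel ¬ of 0.51 = 0 (operand ≠ 0)
(((z ∨ y) ∧ y) ∨ not ((not z → y) ∧ x)) = max(0.45, 0) = 0.45
(((((w → not y) → (w ∨ z)) ∧ (y ∨ z)) ∨ w) ∨ (((z ∨ y) ∧ y) ∨ not ((not z → y) ∧ x))) = max(0.7, 0.45) = 0.7

0.70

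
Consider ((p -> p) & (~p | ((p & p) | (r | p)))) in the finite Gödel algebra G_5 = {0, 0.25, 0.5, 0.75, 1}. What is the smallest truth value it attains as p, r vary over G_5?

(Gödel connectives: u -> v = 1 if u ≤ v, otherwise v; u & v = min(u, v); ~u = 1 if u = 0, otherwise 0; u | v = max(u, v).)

0.25

The minimum is attained at p = 0.25, r = 0:
  (p -> p): 0.25 ≤ 0.25, so result = 1
  ~p: Gödel ¬ of 0.25 = 0 (operand ≠ 0)
  (p & p) = min(0.25, 0.25) = 0.25
  (r | p) = max(0, 0.25) = 0.25
  ((p & p) | (r | p)) = max(0.25, 0.25) = 0.25
  (~p | ((p & p) | (r | p))) = max(0, 0.25) = 0.25
  ((p -> p) & (~p | ((p & p) | (r | p)))) = min(1, 0.25) = 0.25
Checking all 25 assignments confirms none give a value below 0.25.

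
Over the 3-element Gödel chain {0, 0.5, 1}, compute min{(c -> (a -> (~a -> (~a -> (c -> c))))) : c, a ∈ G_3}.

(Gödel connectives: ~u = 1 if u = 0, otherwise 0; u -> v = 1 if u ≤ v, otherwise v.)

Every assignment gives 1. For instance at c = 0, a = 0:
  ~a: Gödel ¬ of 0 = 1 (operand is 0)
  ~a: Gödel ¬ of 0 = 1 (operand is 0)
  (c -> c): 0 ≤ 0, so result = 1
  (~a -> (c -> c)): 1 ≤ 1, so result = 1
  (~a -> (~a -> (c -> c))): 1 ≤ 1, so result = 1
  (a -> (~a -> (~a -> (c -> c)))): 0 ≤ 1, so result = 1
  (c -> (a -> (~a -> (~a -> (c -> c))))): 0 ≤ 1, so result = 1
All 9 assignments give value 1 — the formula is a G_3-tautology.

1.00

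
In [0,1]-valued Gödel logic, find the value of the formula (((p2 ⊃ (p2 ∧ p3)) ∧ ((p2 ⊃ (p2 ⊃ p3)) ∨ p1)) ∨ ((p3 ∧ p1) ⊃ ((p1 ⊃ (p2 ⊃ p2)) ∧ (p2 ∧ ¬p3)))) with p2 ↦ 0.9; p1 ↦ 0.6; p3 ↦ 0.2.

(p2 ∧ p3) = min(0.9, 0.2) = 0.2
(p2 ⊃ (p2 ∧ p3)): 0.9 > 0.2, so result = 0.2
(p2 ⊃ p3): 0.9 > 0.2, so result = 0.2
(p2 ⊃ (p2 ⊃ p3)): 0.9 > 0.2, so result = 0.2
((p2 ⊃ (p2 ⊃ p3)) ∨ p1) = max(0.2, 0.6) = 0.6
((p2 ⊃ (p2 ∧ p3)) ∧ ((p2 ⊃ (p2 ⊃ p3)) ∨ p1)) = min(0.2, 0.6) = 0.2
(p3 ∧ p1) = min(0.2, 0.6) = 0.2
(p2 ⊃ p2): 0.9 ≤ 0.9, so result = 1
(p1 ⊃ (p2 ⊃ p2)): 0.6 ≤ 1, so result = 1
¬p3: Gödel ¬ of 0.2 = 0 (operand ≠ 0)
(p2 ∧ ¬p3) = min(0.9, 0) = 0
((p1 ⊃ (p2 ⊃ p2)) ∧ (p2 ∧ ¬p3)) = min(1, 0) = 0
((p3 ∧ p1) ⊃ ((p1 ⊃ (p2 ⊃ p2)) ∧ (p2 ∧ ¬p3))): 0.2 > 0, so result = 0
(((p2 ⊃ (p2 ∧ p3)) ∧ ((p2 ⊃ (p2 ⊃ p3)) ∨ p1)) ∨ ((p3 ∧ p1) ⊃ ((p1 ⊃ (p2 ⊃ p2)) ∧ (p2 ∧ ¬p3)))) = max(0.2, 0) = 0.2

0.20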